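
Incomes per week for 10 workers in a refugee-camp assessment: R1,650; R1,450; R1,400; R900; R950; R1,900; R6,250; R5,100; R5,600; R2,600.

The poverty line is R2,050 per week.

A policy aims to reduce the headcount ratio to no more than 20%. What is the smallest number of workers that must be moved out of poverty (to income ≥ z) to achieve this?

Currently q = 6 of N = 10 are below the line (H = 0.600).
A headcount ratio of at most 20% allows at most ⌊0.20 × 10⌋ = 2 poor workers.
So at least 6 − 2 = 4 must be lifted.

4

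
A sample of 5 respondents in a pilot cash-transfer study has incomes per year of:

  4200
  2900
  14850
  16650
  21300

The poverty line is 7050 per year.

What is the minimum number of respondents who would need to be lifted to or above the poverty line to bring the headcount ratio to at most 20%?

1

Currently q = 2 of N = 5 are below the line (H = 0.400).
A headcount ratio of at most 20% allows at most ⌊0.20 × 5⌋ = 1 poor respondents.
So at least 2 − 1 = 1 must be lifted.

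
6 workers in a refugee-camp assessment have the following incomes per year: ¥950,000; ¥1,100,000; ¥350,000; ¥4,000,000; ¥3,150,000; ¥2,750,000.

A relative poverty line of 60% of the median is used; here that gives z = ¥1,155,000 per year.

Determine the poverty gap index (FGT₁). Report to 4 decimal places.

0.1537

Poor units: ¥350,000, ¥950,000, ¥1,100,000 (q = 3 of N = 6).
Gap ratios (z−y)/z: (1155000−350000)/1155000 = 0.6970; (1155000−950000)/1155000 = 0.1775; (1155000−1100000)/1155000 = 0.0476.
Sum of shortfalls = 0.922078; P₁ averages over all N: 0.922078 / 6 = 0.1537.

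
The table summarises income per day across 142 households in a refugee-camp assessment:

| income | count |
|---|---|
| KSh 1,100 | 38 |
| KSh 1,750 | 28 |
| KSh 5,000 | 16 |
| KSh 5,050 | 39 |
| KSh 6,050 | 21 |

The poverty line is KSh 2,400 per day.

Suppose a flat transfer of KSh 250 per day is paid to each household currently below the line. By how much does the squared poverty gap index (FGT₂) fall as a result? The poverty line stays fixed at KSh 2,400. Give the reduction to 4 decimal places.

Before: below the line — 38×KSh 1,100, 28×KSh 1,750; squared poverty gap index (FGT₂) = 0.092980.
After the KSh 250 transfer: below the line — 38×KSh 1,350, 28×KSh 2,000; squared poverty gap index (FGT₂) = 0.056699.
Reduction = 0.092980 − 0.056699 = 0.0363.

0.0363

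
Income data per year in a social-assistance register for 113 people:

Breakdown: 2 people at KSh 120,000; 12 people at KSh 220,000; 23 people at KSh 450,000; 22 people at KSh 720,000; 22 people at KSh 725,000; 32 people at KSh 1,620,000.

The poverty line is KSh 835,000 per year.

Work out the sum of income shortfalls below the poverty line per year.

Below the line: 2×KSh 120,000, 12×KSh 220,000, 23×KSh 450,000, 22×KSh 720,000, 22×KSh 725,000 (q = 81 of N = 113).
Individual gaps: 2×(835000−120000) = 1430000; 12×(835000−220000) = 7380000; 23×(835000−450000) = 8855000; 22×(835000−720000) = 2530000; 22×(835000−725000) = 2420000.
Aggregate gap = KSh 22,615,000.

KSh 22,615,000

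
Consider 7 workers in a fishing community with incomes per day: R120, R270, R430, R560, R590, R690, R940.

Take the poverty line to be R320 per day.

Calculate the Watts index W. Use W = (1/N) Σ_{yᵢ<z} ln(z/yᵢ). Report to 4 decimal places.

0.1644

Poor units: R120, R270 (q = 2 of N = 7).
Log gaps: ln(320/120) = 0.9808; ln(320/270) = 0.1699.
W = 1.150728 / 7 = 0.1644.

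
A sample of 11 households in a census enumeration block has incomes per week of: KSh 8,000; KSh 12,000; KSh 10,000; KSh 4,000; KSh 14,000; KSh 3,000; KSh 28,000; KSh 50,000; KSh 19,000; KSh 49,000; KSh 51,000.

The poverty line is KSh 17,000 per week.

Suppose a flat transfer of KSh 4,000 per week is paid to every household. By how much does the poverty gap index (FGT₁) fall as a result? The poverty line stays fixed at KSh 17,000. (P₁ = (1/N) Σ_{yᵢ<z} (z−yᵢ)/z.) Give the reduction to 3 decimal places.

Before: below the line — KSh 3,000, KSh 4,000, KSh 8,000, KSh 10,000, KSh 12,000, KSh 14,000; poverty gap index (FGT₁) = 0.27273.
After the KSh 4,000 transfer: below the line — KSh 7,000, KSh 8,000, KSh 12,000, KSh 14,000, KSh 16,000; poverty gap index (FGT₁) = 0.14973.
Reduction = 0.27273 − 0.14973 = 0.123.

0.123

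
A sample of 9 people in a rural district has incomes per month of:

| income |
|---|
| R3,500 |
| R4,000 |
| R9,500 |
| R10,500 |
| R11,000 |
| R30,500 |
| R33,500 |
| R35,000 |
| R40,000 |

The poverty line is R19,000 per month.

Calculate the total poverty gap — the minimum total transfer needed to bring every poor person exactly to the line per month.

Below z: R3,500, R4,000, R9,500, R10,500, R11,000 (q = 5 of N = 9).
Individual gaps: 19000−3500 = 15500; 19000−4000 = 15000; 19000−9500 = 9500; 19000−10500 = 8500; 19000−11000 = 8000.
Aggregate gap = R56,500.

R56,500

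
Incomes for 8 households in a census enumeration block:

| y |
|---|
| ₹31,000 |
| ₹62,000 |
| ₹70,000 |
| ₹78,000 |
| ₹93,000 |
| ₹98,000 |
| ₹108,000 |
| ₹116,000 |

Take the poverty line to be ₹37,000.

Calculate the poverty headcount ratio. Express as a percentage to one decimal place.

12.5%

1 of the 8 households have income below ₹37,000.
H = 1/8 = 12.5%.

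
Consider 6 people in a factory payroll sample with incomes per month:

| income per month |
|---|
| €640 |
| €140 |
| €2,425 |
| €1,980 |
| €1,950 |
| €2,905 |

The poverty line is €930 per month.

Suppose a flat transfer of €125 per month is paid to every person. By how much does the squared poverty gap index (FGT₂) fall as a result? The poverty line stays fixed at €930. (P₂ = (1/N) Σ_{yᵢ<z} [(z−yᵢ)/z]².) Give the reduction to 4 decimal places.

0.0460

Before: below the line — €140, €640; squared poverty gap index (FGT₂) = 0.136470.
After the €125 transfer: below the line — €265, €765; squared poverty gap index (FGT₂) = 0.090463.
Reduction = 0.136470 − 0.090463 = 0.0460.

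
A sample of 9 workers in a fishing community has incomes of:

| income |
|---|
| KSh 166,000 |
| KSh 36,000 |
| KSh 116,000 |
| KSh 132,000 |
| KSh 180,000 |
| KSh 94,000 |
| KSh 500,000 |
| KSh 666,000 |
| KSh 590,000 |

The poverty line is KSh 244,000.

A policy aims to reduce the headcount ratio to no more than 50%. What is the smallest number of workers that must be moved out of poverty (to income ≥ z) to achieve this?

6 of the 9 workers are poor, so H = 6/9 = 0.667.
A headcount ratio of at most 50% allows at most ⌊0.50 × 9⌋ = 4 poor workers.
So at least 6 − 4 = 2 must be lifted.

2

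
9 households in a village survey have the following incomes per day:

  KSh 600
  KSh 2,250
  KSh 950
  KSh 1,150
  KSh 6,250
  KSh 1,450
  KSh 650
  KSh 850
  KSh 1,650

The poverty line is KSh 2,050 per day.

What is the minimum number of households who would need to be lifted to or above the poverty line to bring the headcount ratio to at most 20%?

6

7 of the 9 households are poor, so H = 7/9 = 0.778.
A headcount ratio of at most 20% allows at most ⌊0.20 × 9⌋ = 1 poor households.
So at least 7 − 1 = 6 must be lifted.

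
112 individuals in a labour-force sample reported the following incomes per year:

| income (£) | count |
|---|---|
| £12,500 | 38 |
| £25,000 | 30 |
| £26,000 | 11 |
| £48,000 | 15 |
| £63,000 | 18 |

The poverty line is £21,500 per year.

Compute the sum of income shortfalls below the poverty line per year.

Incomes under z: 38×£12,500 (q = 38 of N = 112).
Individual gaps: 38×(21500−12500) = 342000.
Aggregate gap = £342,000.

£342,000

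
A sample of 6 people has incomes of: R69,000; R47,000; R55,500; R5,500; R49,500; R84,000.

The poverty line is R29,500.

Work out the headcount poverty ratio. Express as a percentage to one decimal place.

1 of the 6 people have income below R29,500.
H = 1/6 = 16.7%.

16.7%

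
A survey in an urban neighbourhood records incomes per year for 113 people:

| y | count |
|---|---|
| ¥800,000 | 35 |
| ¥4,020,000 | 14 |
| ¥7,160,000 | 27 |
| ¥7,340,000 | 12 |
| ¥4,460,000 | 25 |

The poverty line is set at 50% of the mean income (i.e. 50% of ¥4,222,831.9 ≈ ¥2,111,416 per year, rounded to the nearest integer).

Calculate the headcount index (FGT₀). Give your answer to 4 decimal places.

0.3097

35 of the 113 people have income below ¥2,111,416.
H = 35/113 = 0.3097.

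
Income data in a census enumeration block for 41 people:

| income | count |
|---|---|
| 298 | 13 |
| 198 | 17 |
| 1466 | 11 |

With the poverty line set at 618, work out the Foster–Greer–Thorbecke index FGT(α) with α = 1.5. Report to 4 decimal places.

0.3504

Below the line: 17×198, 13×298 (q = 30 of N = 41).
Relative gaps: (618−198)/618 = 0.6796 (×17); (618−298)/618 = 0.5178 (×13).
Raised to α = 1.5: 0.56026 (×17); 0.37260 (×13).
Sum = 14.368249; FGT(1.5) = 14.368249 / 41 = 0.3504.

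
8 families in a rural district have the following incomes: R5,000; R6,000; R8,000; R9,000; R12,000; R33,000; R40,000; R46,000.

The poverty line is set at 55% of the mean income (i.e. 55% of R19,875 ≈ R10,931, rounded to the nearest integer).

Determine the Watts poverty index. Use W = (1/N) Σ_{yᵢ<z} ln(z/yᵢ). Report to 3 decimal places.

0.236

Poor units: R5,000, R6,000, R8,000, R9,000 (q = 4 of N = 8).
Log gaps: ln(10931/5000) = 0.7822; ln(10931/6000) = 0.5998; ln(10931/8000) = 0.3122; ln(10931/9000) = 0.1944.
W = 1.888548 / 8 = 0.236.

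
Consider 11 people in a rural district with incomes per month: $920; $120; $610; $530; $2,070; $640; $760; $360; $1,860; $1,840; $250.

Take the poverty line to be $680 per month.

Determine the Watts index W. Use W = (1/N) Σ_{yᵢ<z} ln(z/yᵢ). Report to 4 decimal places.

0.3445

Incomes under z: $120, $250, $360, $530, $610, $640 (q = 6 of N = 11).
Log gaps: ln(680/120) = 1.7346; ln(680/250) = 1.0006; ln(680/360) = 0.6360; ln(680/530) = 0.2492; ln(680/610) = 0.1086; ln(680/640) = 0.0606.
W = 3.789696 / 11 = 0.3445.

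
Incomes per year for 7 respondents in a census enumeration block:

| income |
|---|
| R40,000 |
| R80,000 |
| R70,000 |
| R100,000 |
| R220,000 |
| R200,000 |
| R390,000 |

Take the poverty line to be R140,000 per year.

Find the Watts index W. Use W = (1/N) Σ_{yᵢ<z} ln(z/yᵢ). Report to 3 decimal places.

Below the line: R40,000, R70,000, R80,000, R100,000 (q = 4 of N = 7).
Log gaps: ln(140000/40000) = 1.2528; ln(140000/70000) = 0.6931; ln(140000/80000) = 0.5596; ln(140000/100000) = 0.3365.
W = 2.841998 / 7 = 0.406.

0.406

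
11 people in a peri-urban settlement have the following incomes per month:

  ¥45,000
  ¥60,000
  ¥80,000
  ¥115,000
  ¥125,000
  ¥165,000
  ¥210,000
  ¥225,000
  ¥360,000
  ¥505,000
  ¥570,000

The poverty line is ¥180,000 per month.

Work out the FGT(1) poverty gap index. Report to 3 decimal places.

Poor units: ¥45,000, ¥60,000, ¥80,000, ¥115,000, ¥125,000, ¥165,000 (q = 6 of N = 11).
Normalized shortfalls: (180000−45000)/180000 = 0.7500; (180000−60000)/180000 = 0.6667; (180000−80000)/180000 = 0.5556; (180000−115000)/180000 = 0.3611; (180000−125000)/180000 = 0.3056; (180000−165000)/180000 = 0.0833.
Sum of shortfalls = 2.722222; P₁ averages over all N: 2.722222 / 11 = 0.247.

0.247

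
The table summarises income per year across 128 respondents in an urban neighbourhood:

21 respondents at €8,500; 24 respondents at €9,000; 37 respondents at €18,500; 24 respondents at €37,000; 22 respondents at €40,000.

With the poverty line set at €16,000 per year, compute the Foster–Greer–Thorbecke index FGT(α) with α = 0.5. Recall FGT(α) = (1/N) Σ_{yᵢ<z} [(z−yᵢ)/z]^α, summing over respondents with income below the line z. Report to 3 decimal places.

0.236

Poor units: 21×€8,500, 24×€9,000 (q = 45 of N = 128).
Shortfall ratios: (16000−8500)/16000 = 0.4688 (×21); (16000−9000)/16000 = 0.4375 (×24).
Raised to α = 0.5: 0.68465 (×21); 0.66144 (×24).
Sum = 30.252225; FGT(0.5) = 30.252225 / 128 = 0.236.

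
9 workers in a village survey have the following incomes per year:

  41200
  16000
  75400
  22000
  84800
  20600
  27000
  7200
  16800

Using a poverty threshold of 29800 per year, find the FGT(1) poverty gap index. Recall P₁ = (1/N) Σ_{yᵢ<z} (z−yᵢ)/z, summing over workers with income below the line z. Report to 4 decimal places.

Below the line: 7200, 16000, 16800, 20600, 22000, 27000 (q = 6 of N = 9).
Gap ratios (z−y)/z: (29800−7200)/29800 = 0.7584; (29800−16000)/29800 = 0.4631; (29800−16800)/29800 = 0.4362; (29800−20600)/29800 = 0.3087; (29800−22000)/29800 = 0.2617; (29800−27000)/29800 = 0.0940.
Sum of shortfalls = 2.322148; P₁ averages over all N: 2.322148 / 9 = 0.2580.

0.2580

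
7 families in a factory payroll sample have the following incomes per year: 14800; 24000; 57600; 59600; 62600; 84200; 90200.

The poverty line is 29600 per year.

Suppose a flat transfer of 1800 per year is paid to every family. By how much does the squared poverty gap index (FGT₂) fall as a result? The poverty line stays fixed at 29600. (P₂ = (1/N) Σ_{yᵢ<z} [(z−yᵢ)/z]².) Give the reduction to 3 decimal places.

0.011

Before: below the line — 14800, 24000; squared poverty gap index (FGT₂) = 0.04083.
After the 1800 transfer: below the line — 16600, 25800; squared poverty gap index (FGT₂) = 0.02991.
Reduction = 0.04083 − 0.02991 = 0.011.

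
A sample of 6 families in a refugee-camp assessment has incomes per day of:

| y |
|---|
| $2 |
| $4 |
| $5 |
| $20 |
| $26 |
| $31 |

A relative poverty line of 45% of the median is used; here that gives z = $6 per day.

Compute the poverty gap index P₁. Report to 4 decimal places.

Below z: $2, $4, $5 (q = 3 of N = 6).
Normalized shortfalls: (6−2)/6 = 0.6667; (6−4)/6 = 0.3333; (6−5)/6 = 0.1667.
Σ = 1.166667. Dividing by the full population N = 6 gives P₁ = 0.1944.

0.1944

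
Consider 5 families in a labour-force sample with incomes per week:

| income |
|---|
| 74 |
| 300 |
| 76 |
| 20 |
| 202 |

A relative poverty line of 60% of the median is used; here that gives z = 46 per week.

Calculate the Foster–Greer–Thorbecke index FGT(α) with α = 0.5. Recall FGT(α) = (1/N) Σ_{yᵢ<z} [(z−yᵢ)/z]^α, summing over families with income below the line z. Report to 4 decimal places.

Below z: 20 (q = 1 of N = 5).
Normalized shortfalls: (46−20)/46 = 0.5652.
Raised to α = 0.5: 0.75181.
Sum = 0.751809; FGT(0.5) = 0.751809 / 5 = 0.1504.

0.1504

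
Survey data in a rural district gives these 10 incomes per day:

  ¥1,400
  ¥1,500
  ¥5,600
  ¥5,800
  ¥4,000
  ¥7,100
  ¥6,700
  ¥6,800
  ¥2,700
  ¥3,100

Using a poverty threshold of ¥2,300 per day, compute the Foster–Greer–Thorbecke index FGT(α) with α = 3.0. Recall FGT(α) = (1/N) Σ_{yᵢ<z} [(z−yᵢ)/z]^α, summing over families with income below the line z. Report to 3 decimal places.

Below the line: ¥1,400, ¥1,500 (q = 2 of N = 10).
Gap ratios (z−y)/z: (2300−1400)/2300 = 0.3913; (2300−1500)/2300 = 0.3478.
Raised to α = 3.0: 0.05992; 0.04208.
Sum = 0.101997; FGT(3.0) = 0.101997 / 10 = 0.010.

0.010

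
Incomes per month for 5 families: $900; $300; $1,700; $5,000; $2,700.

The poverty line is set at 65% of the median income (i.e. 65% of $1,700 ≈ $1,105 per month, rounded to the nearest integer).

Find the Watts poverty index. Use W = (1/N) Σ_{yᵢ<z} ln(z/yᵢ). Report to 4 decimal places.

0.3018

Poor units: $300, $900 (q = 2 of N = 5).
Log gaps: ln(1105/300) = 1.3038; ln(1105/900) = 0.2052.
W = 1.509024 / 5 = 0.3018.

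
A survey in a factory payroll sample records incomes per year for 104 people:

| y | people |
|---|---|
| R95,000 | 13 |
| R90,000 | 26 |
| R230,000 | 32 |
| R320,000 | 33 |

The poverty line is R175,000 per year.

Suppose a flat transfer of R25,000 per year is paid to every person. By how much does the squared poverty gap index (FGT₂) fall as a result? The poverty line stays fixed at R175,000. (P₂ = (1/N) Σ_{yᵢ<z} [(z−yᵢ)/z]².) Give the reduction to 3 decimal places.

Before: below the line — 26×R90,000, 13×R95,000; squared poverty gap index (FGT₂) = 0.08510.
After the R25,000 transfer: below the line — 26×R115,000, 13×R120,000; squared poverty gap index (FGT₂) = 0.04173.
Reduction = 0.08510 − 0.04173 = 0.043.

0.043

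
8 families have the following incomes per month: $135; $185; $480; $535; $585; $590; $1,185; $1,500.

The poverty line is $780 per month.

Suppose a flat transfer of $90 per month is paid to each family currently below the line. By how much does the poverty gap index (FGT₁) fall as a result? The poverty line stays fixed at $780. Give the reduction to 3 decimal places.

0.087

Before: below the line — $135, $185, $480, $535, $585, $590; poverty gap index (FGT₁) = 0.34776.
After the $90 transfer: below the line — $225, $275, $570, $625, $675, $680; poverty gap index (FGT₁) = 0.26122.
Reduction = 0.34776 − 0.26122 = 0.087.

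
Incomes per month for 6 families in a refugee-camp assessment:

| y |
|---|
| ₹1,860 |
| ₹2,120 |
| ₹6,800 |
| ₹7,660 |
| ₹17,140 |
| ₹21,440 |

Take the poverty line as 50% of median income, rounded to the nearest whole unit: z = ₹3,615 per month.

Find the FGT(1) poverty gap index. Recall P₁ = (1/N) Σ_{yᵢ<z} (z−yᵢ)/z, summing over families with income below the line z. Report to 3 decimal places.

Incomes under z: ₹1,860, ₹2,120 (q = 2 of N = 6).
Shortfall ratios: (3615−1860)/3615 = 0.4855; (3615−2120)/3615 = 0.4136.
Σ = 0.899032. Dividing by the full population N = 6 gives P₁ = 0.150.

0.150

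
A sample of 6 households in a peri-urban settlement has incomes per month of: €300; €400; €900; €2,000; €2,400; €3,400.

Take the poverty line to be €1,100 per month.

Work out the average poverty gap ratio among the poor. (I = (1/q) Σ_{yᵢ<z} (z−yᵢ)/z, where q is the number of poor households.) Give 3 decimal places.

0.515

Below z: €300, €400, €900 (q = 3 of N = 6).
Relative gaps: 0.7273, 0.6364, 0.1818; sum = 1.545455.
The income-gap ratio divides by q (the poor only): 1.545455 / 3 = 0.515.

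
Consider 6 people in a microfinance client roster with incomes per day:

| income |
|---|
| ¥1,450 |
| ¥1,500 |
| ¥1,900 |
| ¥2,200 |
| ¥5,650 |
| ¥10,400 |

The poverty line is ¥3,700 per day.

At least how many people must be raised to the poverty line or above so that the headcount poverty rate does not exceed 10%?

4

4 of the 6 people are poor, so H = 4/6 = 0.667.
A headcount ratio of at most 10% allows at most ⌊0.10 × 6⌋ = 0 poor people.
So at least 4 − 0 = 4 must be lifted.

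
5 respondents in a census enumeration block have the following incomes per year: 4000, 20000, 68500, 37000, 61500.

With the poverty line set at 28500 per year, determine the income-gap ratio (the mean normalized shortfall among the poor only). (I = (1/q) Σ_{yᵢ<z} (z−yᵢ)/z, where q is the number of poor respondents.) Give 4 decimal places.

Below z: 4000, 20000 (q = 2 of N = 5).
Relative gaps: 0.8596, 0.2982; sum = 1.157895.
The income-gap ratio divides by q (the poor only): 1.157895 / 2 = 0.5789.

0.5789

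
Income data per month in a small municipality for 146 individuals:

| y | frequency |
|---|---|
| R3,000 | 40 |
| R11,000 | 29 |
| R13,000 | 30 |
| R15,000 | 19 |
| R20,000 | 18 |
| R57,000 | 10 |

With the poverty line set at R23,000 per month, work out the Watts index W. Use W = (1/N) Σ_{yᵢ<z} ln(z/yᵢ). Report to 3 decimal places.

0.895

Poor units: 40×R3,000, 29×R11,000, 30×R13,000, 19×R15,000, 18×R20,000 (q = 136 of N = 146).
ln(z/y) terms: ln(23000/3000) = 2.0369 (×40); ln(23000/11000) = 0.7376 (×29); ln(23000/13000) = 0.5705 (×30); ln(23000/15000) = 0.4274 (×19); ln(23000/20000) = 0.1398 (×18).
W = 130.619143 / 146 = 0.895.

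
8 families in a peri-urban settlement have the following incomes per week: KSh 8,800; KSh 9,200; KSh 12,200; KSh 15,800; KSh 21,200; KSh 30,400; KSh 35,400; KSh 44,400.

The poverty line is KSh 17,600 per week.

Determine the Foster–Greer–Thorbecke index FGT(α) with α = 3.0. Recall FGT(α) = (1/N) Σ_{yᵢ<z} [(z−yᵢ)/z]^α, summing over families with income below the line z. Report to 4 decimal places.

Poor units: KSh 8,800, KSh 9,200, KSh 12,200, KSh 15,800 (q = 4 of N = 8).
Gap ratios (z−y)/z: (17600−8800)/17600 = 0.5000; (17600−9200)/17600 = 0.4773; (17600−12200)/17600 = 0.3068; (17600−15800)/17600 = 0.1023.
Raised to α = 3.0: 0.12500; 0.10872; 0.02888; 0.00107.
Sum = 0.263670; FGT(3.0) = 0.263670 / 8 = 0.0330.

0.0330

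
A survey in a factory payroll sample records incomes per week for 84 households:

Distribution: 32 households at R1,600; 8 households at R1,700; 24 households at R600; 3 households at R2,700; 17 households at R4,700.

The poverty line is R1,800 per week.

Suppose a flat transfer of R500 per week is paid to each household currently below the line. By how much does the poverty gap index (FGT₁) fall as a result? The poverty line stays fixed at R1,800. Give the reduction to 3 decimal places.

Before: below the line — 24×R600, 32×R1,600, 8×R1,700; poverty gap index (FGT₁) = 0.23810.
After the R500 transfer: below the line — 24×R1,100; poverty gap index (FGT₁) = 0.11111.
Reduction = 0.23810 − 0.11111 = 0.127.

0.127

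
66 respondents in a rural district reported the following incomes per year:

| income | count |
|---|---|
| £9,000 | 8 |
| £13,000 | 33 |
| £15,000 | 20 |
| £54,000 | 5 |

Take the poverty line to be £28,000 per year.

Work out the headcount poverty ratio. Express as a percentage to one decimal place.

92.4%

61 of the 66 respondents have income below £28,000.
H = 61/66 = 92.4%.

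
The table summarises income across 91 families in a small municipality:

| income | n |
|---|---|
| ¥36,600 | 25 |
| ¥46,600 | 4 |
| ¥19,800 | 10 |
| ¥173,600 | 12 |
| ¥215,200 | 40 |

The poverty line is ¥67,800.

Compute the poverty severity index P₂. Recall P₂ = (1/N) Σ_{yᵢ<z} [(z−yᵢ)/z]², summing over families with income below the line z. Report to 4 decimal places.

Below z: 10×¥19,800, 25×¥36,600, 4×¥46,600 (q = 39 of N = 91).
Shortfall ratios: (67800−19800)/67800 = 0.7080 (×10); (67800−36600)/67800 = 0.4602 (×25); (67800−46600)/67800 = 0.3127 (×4).
Squared: 0.5012 (×10); 0.2118 (×25); 0.0978 (×4).
Sum = 10.697296; P₂ = 10.697296 / 91 = 0.1176.

0.1176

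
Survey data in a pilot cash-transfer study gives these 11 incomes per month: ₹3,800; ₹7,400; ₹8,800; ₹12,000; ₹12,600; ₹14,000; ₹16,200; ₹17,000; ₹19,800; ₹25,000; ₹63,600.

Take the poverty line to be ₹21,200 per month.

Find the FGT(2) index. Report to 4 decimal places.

Below z: ₹3,800, ₹7,400, ₹8,800, ₹12,000, ₹12,600, ₹14,000, ₹16,200, ₹17,000, ₹19,800 (q = 9 of N = 11).
Relative gaps: (21200−3800)/21200 = 0.8208; (21200−7400)/21200 = 0.6509; (21200−8800)/21200 = 0.5849; (21200−12000)/21200 = 0.4340; (21200−12600)/21200 = 0.4057; (21200−14000)/21200 = 0.3396; (21200−16200)/21200 = 0.2358; (21200−17000)/21200 = 0.1981; (21200−19800)/21200 = 0.0660.
Squared: 0.6736; 0.4237; 0.3421; 0.1883; 0.1646; 0.1153; 0.0556; 0.0392; 0.0044.
Sum = 2.006942; P₂ = 2.006942 / 11 = 0.1824.

0.1824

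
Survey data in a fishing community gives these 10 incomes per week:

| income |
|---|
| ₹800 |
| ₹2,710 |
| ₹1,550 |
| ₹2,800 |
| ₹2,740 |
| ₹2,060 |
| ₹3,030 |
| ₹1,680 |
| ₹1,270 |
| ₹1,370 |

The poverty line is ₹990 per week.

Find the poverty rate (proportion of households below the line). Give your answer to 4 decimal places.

1 of the 10 households have income below ₹990.
H = 1/10 = 0.1000.

0.1000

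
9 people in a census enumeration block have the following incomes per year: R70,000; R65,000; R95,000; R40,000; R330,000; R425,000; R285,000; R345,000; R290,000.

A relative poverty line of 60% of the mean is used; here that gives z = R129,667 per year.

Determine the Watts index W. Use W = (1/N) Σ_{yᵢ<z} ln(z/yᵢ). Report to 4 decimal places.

0.3105

Incomes under z: R40,000, R65,000, R70,000, R95,000 (q = 4 of N = 9).
Log gaps: ln(129667/40000) = 1.1761; ln(129667/65000) = 0.6906; ln(129667/70000) = 0.6165; ln(129667/95000) = 0.3111.
W = 2.794240 / 9 = 0.3105.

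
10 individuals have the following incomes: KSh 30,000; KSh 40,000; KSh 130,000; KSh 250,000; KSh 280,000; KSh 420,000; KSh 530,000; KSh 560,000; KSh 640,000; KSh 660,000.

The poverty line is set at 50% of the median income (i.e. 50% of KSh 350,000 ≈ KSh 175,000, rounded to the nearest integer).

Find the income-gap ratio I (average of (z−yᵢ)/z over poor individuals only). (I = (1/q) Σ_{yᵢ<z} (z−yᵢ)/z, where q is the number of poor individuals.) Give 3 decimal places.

0.619

Below the line: KSh 30,000, KSh 40,000, KSh 130,000 (q = 3 of N = 10).
Relative gaps: 0.8286, 0.7714, 0.2571; sum = 1.857143.
I averages over the q = 3 poor units only: 1.857143 / 3 = 0.619.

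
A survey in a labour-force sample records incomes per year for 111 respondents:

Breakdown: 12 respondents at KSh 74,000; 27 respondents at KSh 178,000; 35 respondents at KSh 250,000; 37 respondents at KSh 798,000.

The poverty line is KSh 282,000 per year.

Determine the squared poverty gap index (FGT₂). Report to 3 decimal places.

0.096

Incomes under z: 12×KSh 74,000, 27×KSh 178,000, 35×KSh 250,000 (q = 74 of N = 111).
Relative gaps: (282000−74000)/282000 = 0.7376 (×12); (282000−178000)/282000 = 0.3688 (×27); (282000−250000)/282000 = 0.1135 (×35).
Squared: 0.5440 (×12); 0.1360 (×27); 0.0129 (×35).
Sum = 10.651376; P₂ = 10.651376 / 111 = 0.096.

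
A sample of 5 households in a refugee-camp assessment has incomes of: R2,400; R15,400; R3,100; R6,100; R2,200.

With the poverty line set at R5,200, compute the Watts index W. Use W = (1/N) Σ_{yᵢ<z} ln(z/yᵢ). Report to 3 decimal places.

Incomes under z: R2,200, R2,400, R3,100 (q = 3 of N = 5).
Log gaps: ln(5200/2200) = 0.8602; ln(5200/2400) = 0.7732; ln(5200/3100) = 0.5173.
W = 2.150648 / 5 = 0.430.

0.430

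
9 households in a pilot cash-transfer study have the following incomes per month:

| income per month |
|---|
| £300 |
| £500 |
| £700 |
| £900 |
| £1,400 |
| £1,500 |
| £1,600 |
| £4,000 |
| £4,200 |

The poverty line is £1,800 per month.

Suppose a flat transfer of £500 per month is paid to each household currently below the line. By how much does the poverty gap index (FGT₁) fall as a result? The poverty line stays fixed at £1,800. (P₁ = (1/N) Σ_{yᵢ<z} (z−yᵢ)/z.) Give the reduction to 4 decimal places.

Before: below the line — £300, £500, £700, £900, £1,400, £1,500, £1,600; poverty gap index (FGT₁) = 0.351852.
After the £500 transfer: below the line — £800, £1,000, £1,200, £1,400; poverty gap index (FGT₁) = 0.172840.
Reduction = 0.351852 − 0.172840 = 0.1790.

0.1790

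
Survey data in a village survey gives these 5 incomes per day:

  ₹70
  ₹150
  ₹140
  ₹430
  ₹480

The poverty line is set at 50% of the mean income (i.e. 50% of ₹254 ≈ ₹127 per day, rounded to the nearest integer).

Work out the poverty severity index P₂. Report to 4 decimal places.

Poor units: ₹70 (q = 1 of N = 5).
Normalized shortfalls: (127−70)/127 = 0.4488.
Squared: 0.2014.
Sum = 0.201438; P₂ = 0.201438 / 5 = 0.0403.

0.0403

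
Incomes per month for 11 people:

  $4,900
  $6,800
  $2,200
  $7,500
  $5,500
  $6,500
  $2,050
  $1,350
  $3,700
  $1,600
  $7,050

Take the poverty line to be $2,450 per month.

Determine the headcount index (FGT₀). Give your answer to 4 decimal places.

4 of the 11 people have income below $2,450.
H = 4/11 = 0.3636.

0.3636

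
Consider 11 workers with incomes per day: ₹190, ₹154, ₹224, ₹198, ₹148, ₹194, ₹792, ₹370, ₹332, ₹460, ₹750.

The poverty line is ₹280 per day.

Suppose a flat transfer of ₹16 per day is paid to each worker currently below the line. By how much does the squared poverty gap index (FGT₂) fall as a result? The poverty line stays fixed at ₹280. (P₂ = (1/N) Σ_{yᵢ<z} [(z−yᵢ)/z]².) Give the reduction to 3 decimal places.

Before: below the line — ₹148, ₹154, ₹190, ₹194, ₹198, ₹224; squared poverty gap index (FGT₂) = 0.06801.
After the ₹16 transfer: below the line — ₹164, ₹170, ₹206, ₹210, ₹214, ₹240; squared poverty gap index (FGT₂) = 0.04857.
Reduction = 0.06801 − 0.04857 = 0.019.

0.019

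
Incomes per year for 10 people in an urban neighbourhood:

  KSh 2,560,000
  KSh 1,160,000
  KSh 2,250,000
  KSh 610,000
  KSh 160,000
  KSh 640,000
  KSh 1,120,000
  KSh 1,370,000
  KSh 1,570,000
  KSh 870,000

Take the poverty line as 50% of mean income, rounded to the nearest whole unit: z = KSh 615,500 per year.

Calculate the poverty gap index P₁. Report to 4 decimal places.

Incomes under z: KSh 160,000, KSh 610,000 (q = 2 of N = 10).
Relative gaps: (615500−160000)/615500 = 0.7400; (615500−610000)/615500 = 0.0089.
Sum of shortfalls = 0.748985; P₁ averages over all N: 0.748985 / 10 = 0.0749.

0.0749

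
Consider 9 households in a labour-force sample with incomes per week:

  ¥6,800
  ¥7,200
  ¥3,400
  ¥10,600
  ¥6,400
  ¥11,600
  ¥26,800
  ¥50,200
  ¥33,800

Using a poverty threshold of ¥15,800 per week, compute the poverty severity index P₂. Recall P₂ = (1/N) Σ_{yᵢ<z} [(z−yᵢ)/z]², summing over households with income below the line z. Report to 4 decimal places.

0.1966

Incomes under z: ¥3,400, ¥6,400, ¥6,800, ¥7,200, ¥10,600, ¥11,600 (q = 6 of N = 9).
Gap ratios (z−y)/z: (15800−3400)/15800 = 0.7848; (15800−6400)/15800 = 0.5949; (15800−6800)/15800 = 0.5696; (15800−7200)/15800 = 0.5443; (15800−10600)/15800 = 0.3291; (15800−11600)/15800 = 0.2658.
Squared: 0.6159; 0.3539; 0.3245; 0.2963; 0.1083; 0.0707.
Sum = 1.769588; P₂ = 1.769588 / 9 = 0.1966.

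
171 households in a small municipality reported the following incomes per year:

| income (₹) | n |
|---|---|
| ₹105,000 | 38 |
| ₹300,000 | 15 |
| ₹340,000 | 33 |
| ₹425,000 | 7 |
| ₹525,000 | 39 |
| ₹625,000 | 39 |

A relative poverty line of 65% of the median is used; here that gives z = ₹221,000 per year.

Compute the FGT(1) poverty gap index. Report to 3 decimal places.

Below the line: 38×₹105,000 (q = 38 of N = 171).
Relative gaps: (221000−105000)/221000 = 0.5249 (×38).
Sum of shortfalls = 19.945701; P₁ averages over all N: 19.945701 / 171 = 0.117.

0.117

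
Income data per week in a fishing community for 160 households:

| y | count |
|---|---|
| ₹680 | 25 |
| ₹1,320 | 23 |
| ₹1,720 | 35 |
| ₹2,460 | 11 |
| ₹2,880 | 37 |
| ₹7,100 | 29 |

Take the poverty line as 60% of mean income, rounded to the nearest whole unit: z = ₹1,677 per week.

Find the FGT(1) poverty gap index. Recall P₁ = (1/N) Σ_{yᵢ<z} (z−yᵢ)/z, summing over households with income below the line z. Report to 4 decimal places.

0.1235

Incomes under z: 25×₹680, 23×₹1,320 (q = 48 of N = 160).
Relative gaps: (1677−680)/1677 = 0.5945 (×25); (1677−1320)/1677 = 0.2129 (×23).
Sum of shortfalls = 19.759094; P₁ averages over all N: 19.759094 / 160 = 0.1235.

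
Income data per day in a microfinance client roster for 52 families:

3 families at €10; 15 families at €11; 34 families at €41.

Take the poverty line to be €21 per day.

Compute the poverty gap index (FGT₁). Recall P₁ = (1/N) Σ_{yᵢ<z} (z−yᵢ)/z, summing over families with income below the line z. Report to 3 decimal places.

Below z: 3×€10, 15×€11 (q = 18 of N = 52).
Gap ratios (z−y)/z: (21−10)/21 = 0.5238 (×3); (21−11)/21 = 0.4762 (×15).
Sum of shortfalls = 8.714286; P₁ averages over all N: 8.714286 / 52 = 0.168.

0.168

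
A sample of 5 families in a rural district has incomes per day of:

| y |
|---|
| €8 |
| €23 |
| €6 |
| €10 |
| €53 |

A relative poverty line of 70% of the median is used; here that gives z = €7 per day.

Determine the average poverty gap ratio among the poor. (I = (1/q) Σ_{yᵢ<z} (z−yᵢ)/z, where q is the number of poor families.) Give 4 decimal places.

0.1429

Incomes under z: €6 (q = 1 of N = 5).
Relative gaps: 0.1429; sum = 0.142857.
The income-gap ratio divides by q (the poor only): 0.142857 / 1 = 0.1429.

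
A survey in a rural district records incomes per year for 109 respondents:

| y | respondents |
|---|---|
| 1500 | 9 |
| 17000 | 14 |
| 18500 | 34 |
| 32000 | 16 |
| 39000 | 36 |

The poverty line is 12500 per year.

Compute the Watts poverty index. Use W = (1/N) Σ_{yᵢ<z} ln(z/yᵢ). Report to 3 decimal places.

0.175

Incomes under z: 9×1500 (q = 9 of N = 109).
Log shortfalls: ln(12500/1500) = 2.1203 (×9).
W = 19.082372 / 109 = 0.175.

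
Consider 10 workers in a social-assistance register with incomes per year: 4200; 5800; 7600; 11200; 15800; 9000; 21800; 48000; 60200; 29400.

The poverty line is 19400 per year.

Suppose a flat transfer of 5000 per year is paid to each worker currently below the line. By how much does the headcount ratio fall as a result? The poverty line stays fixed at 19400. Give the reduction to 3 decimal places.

0.100

Before: below the line — 4200, 5800, 7600, 9000, 11200, 15800; headcount ratio = 0.60000.
After the 5000 transfer: below the line — 9200, 10800, 12600, 14000, 16200; headcount ratio = 0.50000.
Reduction = 0.60000 − 0.50000 = 0.100.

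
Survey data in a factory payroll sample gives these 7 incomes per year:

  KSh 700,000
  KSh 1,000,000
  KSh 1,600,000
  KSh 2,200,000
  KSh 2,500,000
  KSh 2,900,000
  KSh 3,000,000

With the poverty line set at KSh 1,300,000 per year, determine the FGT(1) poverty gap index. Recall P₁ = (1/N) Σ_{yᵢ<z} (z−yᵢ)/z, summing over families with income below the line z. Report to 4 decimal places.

Below the line: KSh 700,000, KSh 1,000,000 (q = 2 of N = 7).
Relative gaps: (1300000−700000)/1300000 = 0.4615; (1300000−1000000)/1300000 = 0.2308.
Σ = 0.692308. Dividing by the full population N = 7 gives P₁ = 0.0989.

0.0989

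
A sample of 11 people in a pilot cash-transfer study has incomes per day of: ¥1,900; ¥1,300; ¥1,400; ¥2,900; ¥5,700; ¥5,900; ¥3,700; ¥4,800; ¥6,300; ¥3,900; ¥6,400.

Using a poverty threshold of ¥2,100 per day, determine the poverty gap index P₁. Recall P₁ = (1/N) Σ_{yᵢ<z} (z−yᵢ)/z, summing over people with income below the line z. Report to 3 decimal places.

Below the line: ¥1,300, ¥1,400, ¥1,900 (q = 3 of N = 11).
Relative gaps: (2100−1300)/2100 = 0.3810; (2100−1400)/2100 = 0.3333; (2100−1900)/2100 = 0.0952.
Sum of shortfalls = 0.809524; P₁ averages over all N: 0.809524 / 11 = 0.074.

0.074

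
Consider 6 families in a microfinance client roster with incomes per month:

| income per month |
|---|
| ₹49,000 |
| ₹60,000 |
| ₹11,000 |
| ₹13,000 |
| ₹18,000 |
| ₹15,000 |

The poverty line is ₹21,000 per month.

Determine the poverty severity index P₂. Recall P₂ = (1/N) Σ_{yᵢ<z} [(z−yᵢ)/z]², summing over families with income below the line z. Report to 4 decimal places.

Below z: ₹11,000, ₹13,000, ₹15,000, ₹18,000 (q = 4 of N = 6).
Shortfall ratios: (21000−11000)/21000 = 0.4762; (21000−13000)/21000 = 0.3810; (21000−15000)/21000 = 0.2857; (21000−18000)/21000 = 0.1429.
Squared: 0.2268; 0.1451; 0.0816; 0.0204.
Sum = 0.473923; P₂ = 0.473923 / 6 = 0.0790.

0.0790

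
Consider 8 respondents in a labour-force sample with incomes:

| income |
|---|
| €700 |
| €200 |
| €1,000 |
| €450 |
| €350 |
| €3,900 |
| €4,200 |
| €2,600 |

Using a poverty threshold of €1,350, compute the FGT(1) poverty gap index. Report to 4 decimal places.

Poor units: €200, €350, €450, €700, €1,000 (q = 5 of N = 8).
Gap ratios (z−y)/z: (1350−200)/1350 = 0.8519; (1350−350)/1350 = 0.7407; (1350−450)/1350 = 0.6667; (1350−700)/1350 = 0.4815; (1350−1000)/1350 = 0.2593.
Sum of shortfalls = 3.000000; P₁ averages over all N: 3.000000 / 8 = 0.3750.

0.3750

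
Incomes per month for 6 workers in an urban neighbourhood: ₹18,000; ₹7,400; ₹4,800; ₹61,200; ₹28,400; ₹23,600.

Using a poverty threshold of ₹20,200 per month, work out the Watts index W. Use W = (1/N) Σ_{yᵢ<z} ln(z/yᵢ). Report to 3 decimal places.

Incomes under z: ₹4,800, ₹7,400, ₹18,000 (q = 3 of N = 6).
ln(z/y) terms: ln(20200/4800) = 1.4371; ln(20200/7400) = 1.0042; ln(20200/18000) = 0.1153.
W = 2.556580 / 6 = 0.426.

0.426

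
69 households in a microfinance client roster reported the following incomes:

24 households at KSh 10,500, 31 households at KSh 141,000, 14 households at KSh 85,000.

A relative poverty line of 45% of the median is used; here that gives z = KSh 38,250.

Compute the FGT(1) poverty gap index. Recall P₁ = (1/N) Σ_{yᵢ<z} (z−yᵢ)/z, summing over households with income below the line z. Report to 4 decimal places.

Poor units: 24×KSh 10,500 (q = 24 of N = 69).
Relative gaps: (38250−10500)/38250 = 0.7255 (×24).
Σ = 17.411765. Dividing by the full population N = 69 gives P₁ = 0.2523.

0.2523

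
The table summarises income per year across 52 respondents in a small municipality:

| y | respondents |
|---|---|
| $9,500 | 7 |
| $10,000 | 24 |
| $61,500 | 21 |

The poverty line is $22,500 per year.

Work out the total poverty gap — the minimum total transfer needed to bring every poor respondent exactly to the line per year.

Below z: 7×$9,500, 24×$10,000 (q = 31 of N = 52).
Individual gaps: 7×(22500−9500) = 91000; 24×(22500−10000) = 300000.
Aggregate gap = $391,000.

$391,000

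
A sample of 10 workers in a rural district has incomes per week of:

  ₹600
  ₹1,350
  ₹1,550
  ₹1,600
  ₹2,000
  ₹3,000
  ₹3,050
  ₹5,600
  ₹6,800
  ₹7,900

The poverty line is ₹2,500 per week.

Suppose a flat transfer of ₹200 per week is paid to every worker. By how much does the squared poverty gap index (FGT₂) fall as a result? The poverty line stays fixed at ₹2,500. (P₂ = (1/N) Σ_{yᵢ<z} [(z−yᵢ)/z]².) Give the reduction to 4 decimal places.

0.0314

Before: below the line — ₹600, ₹1,350, ₹1,550, ₹1,600, ₹2,000; squared poverty gap index (FGT₂) = 0.110320.
After the ₹200 transfer: below the line — ₹800, ₹1,550, ₹1,750, ₹1,800, ₹2,200; squared poverty gap index (FGT₂) = 0.078960.
Reduction = 0.110320 − 0.078960 = 0.0314.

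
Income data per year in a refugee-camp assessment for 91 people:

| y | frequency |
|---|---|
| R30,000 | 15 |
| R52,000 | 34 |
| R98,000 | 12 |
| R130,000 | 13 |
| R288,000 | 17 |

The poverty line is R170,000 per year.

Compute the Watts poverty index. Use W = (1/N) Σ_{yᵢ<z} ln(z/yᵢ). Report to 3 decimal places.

0.839

Below z: 15×R30,000, 34×R52,000, 12×R98,000, 13×R130,000 (q = 74 of N = 91).
ln(z/y) terms: ln(170000/30000) = 1.7346 (×15); ln(170000/52000) = 1.1846 (×34); ln(170000/98000) = 0.5508 (×12); ln(170000/130000) = 0.2683 (×13).
W = 76.391280 / 91 = 0.839.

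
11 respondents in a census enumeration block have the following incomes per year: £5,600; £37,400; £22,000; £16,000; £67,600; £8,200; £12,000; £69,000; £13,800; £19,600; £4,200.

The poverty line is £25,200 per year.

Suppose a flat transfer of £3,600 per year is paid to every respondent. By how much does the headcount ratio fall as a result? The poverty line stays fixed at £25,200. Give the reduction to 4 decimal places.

0.0909

Before: below the line — £4,200, £5,600, £8,200, £12,000, £13,800, £16,000, £19,600, £22,000; headcount ratio = 0.727273.
After the £3,600 transfer: below the line — £7,800, £9,200, £11,800, £15,600, £17,400, £19,600, £23,200; headcount ratio = 0.636364.
Reduction = 0.727273 − 0.636364 = 0.0909.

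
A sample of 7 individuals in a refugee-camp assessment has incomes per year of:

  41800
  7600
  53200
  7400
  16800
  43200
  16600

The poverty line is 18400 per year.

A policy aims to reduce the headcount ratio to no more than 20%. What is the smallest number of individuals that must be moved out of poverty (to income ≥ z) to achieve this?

Currently q = 4 of N = 7 are below the line (H = 0.571).
A headcount ratio of at most 20% allows at most ⌊0.20 × 7⌋ = 1 poor individuals.
So at least 4 − 1 = 3 must be lifted.

3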